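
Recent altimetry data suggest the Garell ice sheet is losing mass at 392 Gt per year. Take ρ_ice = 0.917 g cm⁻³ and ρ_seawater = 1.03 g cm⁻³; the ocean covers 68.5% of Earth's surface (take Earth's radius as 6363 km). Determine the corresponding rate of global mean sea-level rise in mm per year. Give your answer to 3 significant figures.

≈ 1.09 mm/yr

ρ_w = 1.03 g cm⁻³ = 1030 kg m⁻³. Annual water volume added = 392 Gt / ρ_w = 3.920×10^14 kg / 1030 kg m⁻³ = 3.806×10^11 m³.
Δh per year = 3.806×10^11 / 3.49×10^14 = 1.09×10^-3 m = 1.09 mm.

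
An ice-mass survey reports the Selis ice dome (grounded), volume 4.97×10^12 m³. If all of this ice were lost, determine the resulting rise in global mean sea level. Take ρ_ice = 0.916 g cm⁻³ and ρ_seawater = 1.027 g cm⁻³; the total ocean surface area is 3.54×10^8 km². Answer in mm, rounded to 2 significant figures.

≈ 13 mm

Selis: 4.97×10^12 m³ × (916/1027) = 4.433×10^12 m³ of water.
Spread over 3.54×10^14 m² of ocean, Δh = 4.433×10^12 / 3.54×10^14 = 0.0125 m = 13 mm.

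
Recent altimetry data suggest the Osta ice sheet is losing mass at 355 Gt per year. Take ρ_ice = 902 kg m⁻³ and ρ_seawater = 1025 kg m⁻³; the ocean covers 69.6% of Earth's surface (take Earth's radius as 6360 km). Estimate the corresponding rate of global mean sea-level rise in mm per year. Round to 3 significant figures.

ρ_w = 1025 kg m⁻³. Annual water volume added = 355 Gt / ρ_w = 3.550×10^14 kg / 1025 kg m⁻³ = 3.463×10^11 m³.
Δh per year = 3.463×10^11 / 3.54×10^14 = 9.79×10^-4 m = 0.979 mm.

≈ 0.979 mm/yr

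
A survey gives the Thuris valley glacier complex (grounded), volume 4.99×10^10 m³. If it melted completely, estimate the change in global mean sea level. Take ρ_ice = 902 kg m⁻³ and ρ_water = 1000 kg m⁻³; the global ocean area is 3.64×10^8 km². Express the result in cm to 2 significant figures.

Thuris: 4.99×10^10 m³ × (902/1000) = 4.501×10^10 m³ of water.
Spread over 3.64×10^14 m² of ocean, Δh = 4.501×10^10 / 3.64×10^14 = 1.24×10^-4 m = 0.012 cm.

≈ 0.012 cm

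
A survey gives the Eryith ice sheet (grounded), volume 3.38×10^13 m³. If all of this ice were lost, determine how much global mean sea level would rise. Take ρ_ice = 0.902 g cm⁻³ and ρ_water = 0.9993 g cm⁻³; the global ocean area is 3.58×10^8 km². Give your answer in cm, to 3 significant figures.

≈ 8.52 cm

Eryith: 3.38×10^13 m³ × (902/999.3) = 3.051×10^13 m³ of water.
Spread over 3.58×10^14 m² of ocean, Δh = 3.051×10^13 / 3.58×10^14 = 0.0852 m = 8.52 cm.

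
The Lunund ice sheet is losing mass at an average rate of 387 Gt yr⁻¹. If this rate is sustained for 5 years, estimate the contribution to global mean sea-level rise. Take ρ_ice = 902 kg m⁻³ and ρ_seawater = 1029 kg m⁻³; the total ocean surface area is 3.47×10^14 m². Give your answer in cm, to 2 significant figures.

≈ 0.54 cm

Total mass lost = 387 Gt/yr × 5 yr = 1935 Gt = 1.935×10^15 kg.
ρ_w = 1029 kg m⁻³, so water volume = 1.935×10^15 / 1029 = 1.880×10^12 m³.
Δh = 1.880×10^12 / 3.47×10^14 = 5.42×10^-3 m = 0.54 cm.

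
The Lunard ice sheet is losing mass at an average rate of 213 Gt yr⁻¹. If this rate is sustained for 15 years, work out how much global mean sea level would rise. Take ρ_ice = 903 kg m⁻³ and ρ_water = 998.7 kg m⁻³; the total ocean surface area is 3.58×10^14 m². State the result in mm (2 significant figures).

Total mass lost = 213 Gt/yr × 15 yr = 3195 Gt = 3.195×10^15 kg.
ρ_w = 998.7 kg m⁻³, so water volume = 3.195×10^15 / 998.7 = 3.199×10^12 m³.
Δh = 3.199×10^12 / 3.58×10^14 = 8.94×10^-3 m = 8.9 mm.

≈ 8.9 mm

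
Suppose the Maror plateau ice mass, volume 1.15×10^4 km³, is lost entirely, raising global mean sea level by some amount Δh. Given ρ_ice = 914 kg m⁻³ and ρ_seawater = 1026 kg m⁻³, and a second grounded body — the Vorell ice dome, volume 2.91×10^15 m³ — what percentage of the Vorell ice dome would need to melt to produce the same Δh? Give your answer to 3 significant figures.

≈ 0.395 %

Equal sea-level rise means equal mass of meltwater, i.e. equal mass of ice lost.
Ice mass of Maror: 1.051×10^16 kg; ice mass of Vorell: 2.660×10^18 kg.
Fraction required = 1.051×10^16 / 2.660×10^18 = 3.95×10^-3 → 0.395 %.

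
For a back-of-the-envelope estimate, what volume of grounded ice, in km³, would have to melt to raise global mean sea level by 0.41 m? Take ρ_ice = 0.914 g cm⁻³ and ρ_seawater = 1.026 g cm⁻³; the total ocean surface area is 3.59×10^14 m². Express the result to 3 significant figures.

Required water volume = Δh × A = 0.41 m × 3.59×10^14 m² = 1.472×10^14 m³ = 1.472×10^5 km³.
Ice volume = water volume × ρ_w/ρ_ice = 1.472×10^5 × 1026/914 = 1.65×10^5 km³.

≈ 1.65×10^5 km³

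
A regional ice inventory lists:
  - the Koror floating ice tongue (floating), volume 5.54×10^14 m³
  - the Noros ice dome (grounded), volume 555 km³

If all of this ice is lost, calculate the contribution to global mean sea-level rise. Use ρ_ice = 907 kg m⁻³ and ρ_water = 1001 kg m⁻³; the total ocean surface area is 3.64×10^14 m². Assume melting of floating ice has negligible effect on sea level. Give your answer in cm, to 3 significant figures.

≈ 0.138 cm

The Koror floating ice tongue is floating and already displaces its own weight of water, so its melt adds essentially nothing to sea level.
Noros: 555 km³ × (907/1001) = 502.9 km³ of water.
Total added water ≈ 5.029×10^11 m³ over 3.64×10^14 m² → Δh = 1.38×10^-3 m = 0.138 cm.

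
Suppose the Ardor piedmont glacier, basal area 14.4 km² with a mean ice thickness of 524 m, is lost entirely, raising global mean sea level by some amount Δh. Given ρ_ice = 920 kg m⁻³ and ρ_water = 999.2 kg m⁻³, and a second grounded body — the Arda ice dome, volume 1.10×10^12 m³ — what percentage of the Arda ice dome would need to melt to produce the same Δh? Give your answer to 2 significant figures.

Equal sea-level rise means equal mass of meltwater, i.e. equal mass of ice lost.
Ice mass of Ardor: 6.942×10^12 kg; ice mass of Arda: 1.012×10^15 kg.
Fraction required = 6.942×10^12 / 1.012×10^15 = 6.86×10^-3 → 0.69 %.

≈ 0.69 %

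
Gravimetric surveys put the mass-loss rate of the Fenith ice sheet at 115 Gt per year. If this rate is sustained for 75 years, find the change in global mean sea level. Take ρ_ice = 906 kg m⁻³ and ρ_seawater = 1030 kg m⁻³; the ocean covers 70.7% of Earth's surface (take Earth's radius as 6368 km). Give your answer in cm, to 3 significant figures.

Total mass lost = 115 Gt/yr × 75 yr = 8625 Gt = 8.625×10^15 kg.
ρ_w = 1030 kg m⁻³, so water volume = 8.625×10^15 / 1030 = 8.374×10^12 m³.
Δh = 8.374×10^12 / 3.60×10^14 = 0.0232 m = 2.32 cm.

≈ 2.32 cm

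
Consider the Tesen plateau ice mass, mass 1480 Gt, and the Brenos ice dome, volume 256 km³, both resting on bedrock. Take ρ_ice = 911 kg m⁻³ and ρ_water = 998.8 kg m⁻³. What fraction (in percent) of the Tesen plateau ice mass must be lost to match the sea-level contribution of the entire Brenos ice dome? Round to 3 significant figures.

Equal sea-level rise means equal mass of meltwater, i.e. equal mass of ice lost.
Ice mass of Brenos: 2.332×10^14 kg; ice mass of Tesen: 1.480×10^15 kg.
Fraction required = 2.332×10^14 / 1.480×10^15 = 0.158 → 15.8 %.

≈ 15.8 %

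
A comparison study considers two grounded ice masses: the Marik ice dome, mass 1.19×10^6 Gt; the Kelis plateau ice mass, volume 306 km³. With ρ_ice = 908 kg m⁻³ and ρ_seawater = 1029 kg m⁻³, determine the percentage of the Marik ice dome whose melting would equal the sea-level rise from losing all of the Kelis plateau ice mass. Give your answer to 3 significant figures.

Equal sea-level rise means equal mass of meltwater, i.e. equal mass of ice lost.
Ice mass of Kelis: 2.778×10^14 kg; ice mass of Marik: 1.190×10^18 kg.
Fraction required = 2.778×10^14 / 1.190×10^18 = 2.33×10^-4 → 0.0233 %.

≈ 0.0233 %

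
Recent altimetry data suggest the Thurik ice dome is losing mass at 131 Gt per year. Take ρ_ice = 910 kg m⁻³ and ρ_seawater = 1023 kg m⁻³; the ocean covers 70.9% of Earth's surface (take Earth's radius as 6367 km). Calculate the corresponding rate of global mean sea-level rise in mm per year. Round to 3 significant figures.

≈ 0.355 mm/yr

ρ_w = 1023 kg m⁻³. Annual water volume added = 131 Gt / ρ_w = 1.310×10^14 kg / 1023 kg m⁻³ = 1.281×10^11 m³.
Δh per year = 1.281×10^11 / 3.61×10^14 = 3.55×10^-4 m = 0.355 mm.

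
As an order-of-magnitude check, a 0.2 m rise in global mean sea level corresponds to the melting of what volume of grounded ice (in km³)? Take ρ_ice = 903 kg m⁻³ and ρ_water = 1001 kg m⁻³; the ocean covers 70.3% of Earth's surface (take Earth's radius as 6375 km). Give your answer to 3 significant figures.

≈ 7.96×10^4 km³

Required water volume = Δh × A = 0.2 m × 3.59×10^14 m² = 7.181×10^13 m³ = 7.181×10^4 km³.
Ice volume = water volume × ρ_w/ρ_ice = 7.181×10^4 × 1001/903 = 7.96×10^4 km³.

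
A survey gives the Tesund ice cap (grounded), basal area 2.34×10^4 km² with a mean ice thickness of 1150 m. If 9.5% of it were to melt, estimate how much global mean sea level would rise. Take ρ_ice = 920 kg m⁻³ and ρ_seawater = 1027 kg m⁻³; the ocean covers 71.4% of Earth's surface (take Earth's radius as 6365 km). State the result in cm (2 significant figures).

Tesund: ice volume = 2.34×10^4 km² × 1150 m = 2.691×10^4 km³; 0.095 × 2.691×10^4 × (920/1027) = 2290 km³ of water.
Spread over 3.64×10^14 m² of ocean, Δh = 2.290×10^12 / 3.64×10^14 = 6.30×10^-3 m = 0.63 cm.

≈ 0.63 cm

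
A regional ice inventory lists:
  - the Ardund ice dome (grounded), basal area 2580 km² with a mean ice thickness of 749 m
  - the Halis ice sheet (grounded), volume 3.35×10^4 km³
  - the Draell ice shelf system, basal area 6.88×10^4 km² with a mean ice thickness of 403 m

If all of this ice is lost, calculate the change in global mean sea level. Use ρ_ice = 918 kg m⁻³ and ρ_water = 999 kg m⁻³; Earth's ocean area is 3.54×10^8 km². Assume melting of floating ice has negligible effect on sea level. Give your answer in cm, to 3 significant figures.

Ardund: ice volume = 2580 km² × 749 m = 1932 km³; 1932 × (918/999) = 1776 km³ of water.
Halis: 3.35×10^4 km³ × (918/999) = 3.078×10^4 km³ of water.
The Draell ice shelf system is floating and already displaces its own weight of water, so its melt adds essentially nothing to sea level.
Total added water ≈ 3.256×10^13 m³ over 3.54×10^14 m² → Δh = 0.0920 m = 9.20 cm.

≈ 9.20 cm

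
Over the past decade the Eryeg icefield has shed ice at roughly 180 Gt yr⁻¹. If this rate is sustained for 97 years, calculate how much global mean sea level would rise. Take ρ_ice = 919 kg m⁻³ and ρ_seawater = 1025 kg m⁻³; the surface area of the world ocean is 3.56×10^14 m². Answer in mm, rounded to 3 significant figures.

Total mass lost = 180 Gt/yr × 97 yr = 1.746×10^4 Gt = 1.746×10^16 kg.
ρ_w = 1025 kg m⁻³, so water volume = 1.746×10^16 / 1025 = 1.703×10^13 m³.
Δh = 1.703×10^13 / 3.56×10^14 = 0.0478 m = 47.8 mm.

≈ 47.8 mm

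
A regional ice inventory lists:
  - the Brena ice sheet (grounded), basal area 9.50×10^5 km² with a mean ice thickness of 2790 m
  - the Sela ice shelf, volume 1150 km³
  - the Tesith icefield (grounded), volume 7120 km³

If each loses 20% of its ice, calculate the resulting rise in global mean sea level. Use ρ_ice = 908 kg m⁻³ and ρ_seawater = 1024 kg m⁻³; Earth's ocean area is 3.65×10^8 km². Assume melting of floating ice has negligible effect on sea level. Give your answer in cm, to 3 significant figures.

≈ 129 cm

Brena: ice volume = 9.50×10^5 km² × 2790 m = 2.650×10^6 km³; 0.2 × 2.650×10^6 × (908/1024) = 4.700×10^5 km³ of water.
The Sela ice shelf is floating and already displaces its own weight of water, so its melt adds essentially nothing to sea level.
Tesith: 0.2 × 7120 km³ × (908/1024) = 1263 km³ of water.
Total added water ≈ 4.713×10^14 m³ over 3.65×10^14 m² → Δh = 1.29 m = 129 cm.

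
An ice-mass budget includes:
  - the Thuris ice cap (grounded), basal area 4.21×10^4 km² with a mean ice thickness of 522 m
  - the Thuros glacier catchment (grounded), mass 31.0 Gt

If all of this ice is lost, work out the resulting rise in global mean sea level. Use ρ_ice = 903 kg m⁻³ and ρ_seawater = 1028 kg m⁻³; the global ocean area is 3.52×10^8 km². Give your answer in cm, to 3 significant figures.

≈ 5.49 cm

Thuris: ice volume = 4.21×10^4 km² × 522 m = 2.198×10^4 km³; 2.198×10^4 × (903/1028) = 1.930×10^4 km³ of water.
Thuros: 31.0 Gt = 3.100×10^13 kg; dividing by ρ_w = 1028 kg m⁻³ gives 3.016×10^10 m³ of water.
Total added water ≈ 1.933×10^13 m³ over 3.52×10^14 m² → Δh = 0.0549 m = 5.49 cm.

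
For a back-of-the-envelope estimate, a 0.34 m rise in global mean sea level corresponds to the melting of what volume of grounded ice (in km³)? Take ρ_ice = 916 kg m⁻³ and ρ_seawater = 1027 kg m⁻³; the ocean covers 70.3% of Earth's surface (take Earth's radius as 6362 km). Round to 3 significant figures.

≈ 1.36×10^5 km³

Required water volume = Δh × A = 0.34 m × 3.58×10^14 m² = 1.216×10^14 m³ = 1.216×10^5 km³.
Ice volume = water volume × ρ_w/ρ_ice = 1.216×10^5 × 1027/916 = 1.36×10^5 km³.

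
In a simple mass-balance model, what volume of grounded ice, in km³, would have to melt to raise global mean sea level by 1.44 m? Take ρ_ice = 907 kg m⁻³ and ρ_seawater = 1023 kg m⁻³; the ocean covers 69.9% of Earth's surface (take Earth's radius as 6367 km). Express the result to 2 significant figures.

Required water volume = Δh × A = 1.44 m × 3.56×10^14 m² = 5.128×10^14 m³ = 5.128×10^5 km³.
Ice volume = water volume × ρ_w/ρ_ice = 5.128×10^5 × 1023/907 = 5.8×10^5 km³.

≈ 5.8×10^5 km³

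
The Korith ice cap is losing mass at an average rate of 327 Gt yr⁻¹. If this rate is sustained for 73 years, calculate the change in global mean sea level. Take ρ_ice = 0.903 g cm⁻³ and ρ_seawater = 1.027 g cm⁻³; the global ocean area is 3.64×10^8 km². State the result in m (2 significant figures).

≈ 0.064 m

Total mass lost = 327 Gt/yr × 73 yr = 2.387×10^4 Gt = 2.387×10^16 kg.
ρ_w = 1.027 g cm⁻³ = 1027 kg m⁻³, so water volume = 2.387×10^16 / 1027 = 2.324×10^13 m³.
Δh = 2.324×10^13 / 3.64×10^14 = 0.0639 m.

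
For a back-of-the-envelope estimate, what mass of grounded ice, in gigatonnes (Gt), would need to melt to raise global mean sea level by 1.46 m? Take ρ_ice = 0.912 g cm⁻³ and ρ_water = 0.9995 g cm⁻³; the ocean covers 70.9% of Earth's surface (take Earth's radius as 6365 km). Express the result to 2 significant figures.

Required water volume = Δh × A = 1.46 m × 3.61×10^14 m² = 5.270×10^14 m³.
ρ_w = 0.9995 g cm⁻³ = 999.5 kg m⁻³, so the mass of water = 5.270×10^14 m³ × 999.5 kg m⁻³ = 5.267×10^17 kg = 5.3×10^5 Gt (and the same mass of ice, by conservation).

≈ 5.3×10^5 Gt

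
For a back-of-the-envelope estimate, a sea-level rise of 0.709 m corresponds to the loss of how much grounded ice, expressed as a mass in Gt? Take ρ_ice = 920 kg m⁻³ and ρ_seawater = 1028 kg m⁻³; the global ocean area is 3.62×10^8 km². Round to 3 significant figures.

≈ 2.64×10^5 Gt

Required water volume = Δh × A = 0.709 m × 3.62×10^14 m² = 2.567×10^14 m³.
ρ_w = 1028 kg m⁻³, so the mass of water = 2.567×10^14 m³ × 1028 kg m⁻³ = 2.638×10^17 kg = 2.64×10^5 Gt (and the same mass of ice, by conservation).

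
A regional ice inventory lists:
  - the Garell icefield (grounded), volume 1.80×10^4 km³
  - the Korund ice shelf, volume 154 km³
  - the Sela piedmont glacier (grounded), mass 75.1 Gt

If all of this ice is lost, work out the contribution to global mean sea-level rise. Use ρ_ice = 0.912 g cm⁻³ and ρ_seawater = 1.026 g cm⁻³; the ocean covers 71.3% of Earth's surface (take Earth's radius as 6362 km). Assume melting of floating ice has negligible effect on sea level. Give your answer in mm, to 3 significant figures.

≈ 44.3 mm

Garell: 1.80×10^4 km³ × (912/1026) = 1.600×10^4 km³ of water.
The Korund ice shelf is floating and already displaces its own weight of water, so its melt adds essentially nothing to sea level.
Sela: 75.1 Gt = 7.510×10^13 kg; dividing by ρ_w = 1.026 g cm⁻³ = 1026 kg m⁻³ gives 7.320×10^10 m³ of water.
Total added water ≈ 1.607×10^13 m³ over 3.63×10^14 m² → Δh = 0.0443 m = 44.3 mm.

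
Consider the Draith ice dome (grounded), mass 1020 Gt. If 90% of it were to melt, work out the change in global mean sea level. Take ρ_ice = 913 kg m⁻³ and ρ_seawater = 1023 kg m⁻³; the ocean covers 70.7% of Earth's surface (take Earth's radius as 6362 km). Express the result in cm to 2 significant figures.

≈ 0.25 cm

Draith: 0.9 × 1020 Gt = 9.180×10^14 kg; dividing by ρ_w = 1023 kg m⁻³ gives 8.974×10^11 m³ of water.
Spread over 3.60×10^14 m² of ocean, Δh = 8.974×10^11 / 3.60×10^14 = 2.50×10^-3 m = 0.25 cm.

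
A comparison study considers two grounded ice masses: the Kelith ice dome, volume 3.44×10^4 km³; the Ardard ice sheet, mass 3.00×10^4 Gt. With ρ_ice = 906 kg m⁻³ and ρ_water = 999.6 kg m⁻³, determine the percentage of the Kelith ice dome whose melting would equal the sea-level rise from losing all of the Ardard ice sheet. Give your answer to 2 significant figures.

≈ 96 %

Equal sea-level rise means equal mass of meltwater, i.e. equal mass of ice lost.
Ice mass of Ardard: 3.000×10^16 kg; ice mass of Kelith: 3.117×10^16 kg.
Fraction required = 3.000×10^16 / 3.117×10^16 = 0.963 → 96 %.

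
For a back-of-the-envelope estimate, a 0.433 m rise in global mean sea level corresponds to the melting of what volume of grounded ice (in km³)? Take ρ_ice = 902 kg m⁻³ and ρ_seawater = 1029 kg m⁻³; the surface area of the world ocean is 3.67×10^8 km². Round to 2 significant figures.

≈ 1.8×10^5 km³

Required water volume = Δh × A = 0.433 m × 3.67×10^14 m² = 1.589×10^14 m³ = 1.589×10^5 km³.
Ice volume = water volume × ρ_w/ρ_ice = 1.589×10^5 × 1029/902 = 1.8×10^5 km³.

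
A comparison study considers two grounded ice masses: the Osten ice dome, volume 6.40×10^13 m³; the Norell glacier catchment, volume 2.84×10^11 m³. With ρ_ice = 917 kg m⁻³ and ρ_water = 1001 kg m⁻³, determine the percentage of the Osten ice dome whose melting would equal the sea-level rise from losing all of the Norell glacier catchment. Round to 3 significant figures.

Equal sea-level rise means equal mass of meltwater, i.e. equal mass of ice lost.
Ice mass of Norell: 2.604×10^14 kg; ice mass of Osten: 5.869×10^16 kg.
Fraction required = 2.604×10^14 / 5.869×10^16 = 4.44×10^-3 → 0.444 %.

≈ 0.444 %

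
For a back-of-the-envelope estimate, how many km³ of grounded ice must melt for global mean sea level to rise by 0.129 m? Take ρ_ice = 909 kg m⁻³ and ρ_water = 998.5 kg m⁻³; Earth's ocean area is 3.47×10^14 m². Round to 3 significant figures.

≈ 4.92×10^4 km³

Required water volume = Δh × A = 0.129 m × 3.47×10^14 m² = 4.476×10^13 m³ = 4.476×10^4 km³.
Ice volume = water volume × ρ_w/ρ_ice = 4.476×10^4 × 998.5/909 = 4.92×10^4 km³.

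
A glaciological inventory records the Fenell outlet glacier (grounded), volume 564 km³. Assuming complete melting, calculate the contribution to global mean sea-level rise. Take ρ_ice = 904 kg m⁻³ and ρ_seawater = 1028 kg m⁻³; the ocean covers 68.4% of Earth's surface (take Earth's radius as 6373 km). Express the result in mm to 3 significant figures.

Fenell: 564 km³ × (904/1028) = 496.0 km³ of water.
Spread over 3.49×10^14 m² of ocean, Δh = 4.960×10^11 / 3.49×10^14 = 1.42×10^-3 m = 1.42 mm.

≈ 1.42 mm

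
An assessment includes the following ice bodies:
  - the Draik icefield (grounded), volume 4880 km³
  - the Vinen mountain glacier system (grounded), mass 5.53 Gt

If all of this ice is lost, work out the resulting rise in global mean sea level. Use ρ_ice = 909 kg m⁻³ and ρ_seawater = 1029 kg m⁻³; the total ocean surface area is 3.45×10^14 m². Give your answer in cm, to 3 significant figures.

Draik: 4880 km³ × (909/1029) = 4311 km³ of water.
Vinen: 5.53 Gt = 5.530×10^12 kg; dividing by ρ_w = 1029 kg m⁻³ gives 5.374×10^9 m³ of water.
Total added water ≈ 4.316×10^12 m³ over 3.45×10^14 m² → Δh = 0.0125 m = 1.25 cm.

≈ 1.25 cm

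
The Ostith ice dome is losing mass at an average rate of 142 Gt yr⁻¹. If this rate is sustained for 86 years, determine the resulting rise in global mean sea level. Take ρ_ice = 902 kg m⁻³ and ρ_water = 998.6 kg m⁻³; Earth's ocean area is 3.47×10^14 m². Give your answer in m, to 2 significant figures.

≈ 0.035 m

Total mass lost = 142 Gt/yr × 86 yr = 1.221×10^4 Gt = 1.221×10^16 kg.
ρ_w = 998.6 kg m⁻³, so water volume = 1.221×10^16 / 998.6 = 1.223×10^13 m³.
Δh = 1.223×10^13 / 3.47×10^14 = 0.0352 m.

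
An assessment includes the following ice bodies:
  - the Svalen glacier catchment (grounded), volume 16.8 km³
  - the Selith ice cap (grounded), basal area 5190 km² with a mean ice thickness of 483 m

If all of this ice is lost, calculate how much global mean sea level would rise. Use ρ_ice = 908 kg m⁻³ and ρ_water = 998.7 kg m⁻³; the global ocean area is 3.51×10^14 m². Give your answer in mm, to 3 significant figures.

≈ 6.54 mm

Svalen: 16.8 km³ × (908/998.7) = 15.27 km³ of water.
Selith: ice volume = 5190 km² × 483 m = 2507 km³; 2507 × (908/998.7) = 2279 km³ of water.
Total added water ≈ 2.294×10^12 m³ over 3.51×10^14 m² → Δh = 6.54×10^-3 m = 6.54 mm.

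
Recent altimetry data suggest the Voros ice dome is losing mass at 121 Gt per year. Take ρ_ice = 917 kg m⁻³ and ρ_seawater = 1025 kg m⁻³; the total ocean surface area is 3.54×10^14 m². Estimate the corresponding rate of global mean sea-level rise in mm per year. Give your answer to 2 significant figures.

≈ 0.33 mm/yr

ρ_w = 1025 kg m⁻³. Annual water volume added = 121 Gt / ρ_w = 1.210×10^14 kg / 1025 kg m⁻³ = 1.180×10^11 m³.
Δh per year = 1.180×10^11 / 3.54×10^14 = 3.33×10^-4 m = 0.33 mm.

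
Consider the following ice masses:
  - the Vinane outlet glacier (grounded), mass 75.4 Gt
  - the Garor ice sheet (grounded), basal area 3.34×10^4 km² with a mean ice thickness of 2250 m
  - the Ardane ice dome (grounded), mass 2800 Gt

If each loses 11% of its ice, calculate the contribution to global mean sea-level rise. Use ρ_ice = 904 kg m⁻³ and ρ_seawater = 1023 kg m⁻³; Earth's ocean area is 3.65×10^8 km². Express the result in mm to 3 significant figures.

Vinane: 0.11 × 75.4 Gt = 8.294×10^12 kg; dividing by ρ_w = 1023 kg m⁻³ gives 8.108×10^9 m³ of water.
Garor: ice volume = 3.34×10^4 km² × 2250 m = 7.515×10^4 km³; 0.11 × 7.515×10^4 × (904/1023) = 7305 km³ of water.
Ardane: 0.11 × 2800 Gt = 3.080×10^14 kg; dividing by ρ_w = 1023 kg m⁻³ gives 3.011×10^11 m³ of water.
Total added water ≈ 7.614×10^12 m³ over 3.65×10^14 m² → Δh = 0.0209 m = 20.9 mm.

≈ 20.9 mm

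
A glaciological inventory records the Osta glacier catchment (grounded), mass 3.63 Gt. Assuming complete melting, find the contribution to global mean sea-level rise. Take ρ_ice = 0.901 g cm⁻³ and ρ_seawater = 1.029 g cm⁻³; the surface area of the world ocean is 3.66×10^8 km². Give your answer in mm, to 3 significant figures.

Osta: 3.63 Gt = 3.630×10^12 kg; dividing by ρ_w = 1.029 g cm⁻³ = 1029 kg m⁻³ gives 3.528×10^9 m³ of water.
Spread over 3.66×10^14 m² of ocean, Δh = 3.528×10^9 / 3.66×10^14 = 9.64×10^-6 m = 9.64×10^-3 mm.

≈ 9.64×10^-3 mm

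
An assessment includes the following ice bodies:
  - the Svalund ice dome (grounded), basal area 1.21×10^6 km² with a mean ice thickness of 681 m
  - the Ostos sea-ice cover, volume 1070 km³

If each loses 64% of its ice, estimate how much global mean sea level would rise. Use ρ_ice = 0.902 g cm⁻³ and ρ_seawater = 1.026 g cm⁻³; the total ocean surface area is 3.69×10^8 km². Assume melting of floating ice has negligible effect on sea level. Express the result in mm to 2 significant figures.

Svalund: ice volume = 1.21×10^6 km² × 681 m = 8.240×10^5 km³; 0.64 × 8.240×10^5 × (902/1026) = 4.636×10^5 km³ of water.
The Ostos sea-ice cover is floating and already displaces its own weight of water, so its melt adds essentially nothing to sea level.
Total added water ≈ 4.636×10^14 m³ over 3.69×10^14 m² → Δh = 1.26 m = 1300 mm.

≈ 1300 mm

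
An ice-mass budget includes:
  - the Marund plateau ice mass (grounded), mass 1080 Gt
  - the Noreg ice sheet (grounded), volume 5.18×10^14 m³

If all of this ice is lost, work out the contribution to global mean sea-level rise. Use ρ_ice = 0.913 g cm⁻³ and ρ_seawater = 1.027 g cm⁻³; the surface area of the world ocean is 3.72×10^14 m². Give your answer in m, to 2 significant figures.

Marund: 1080 Gt = 1.080×10^15 kg; dividing by ρ_w = 1.027 g cm⁻³ = 1027 kg m⁻³ gives 1.052×10^12 m³ of water.
Noreg: 5.18×10^14 m³ × (913/1027) = 4.605×10^14 m³ of water.
Total added water ≈ 4.616×10^14 m³ over 3.72×10^14 m² → Δh = 1.24 m.

≈ 1.2 m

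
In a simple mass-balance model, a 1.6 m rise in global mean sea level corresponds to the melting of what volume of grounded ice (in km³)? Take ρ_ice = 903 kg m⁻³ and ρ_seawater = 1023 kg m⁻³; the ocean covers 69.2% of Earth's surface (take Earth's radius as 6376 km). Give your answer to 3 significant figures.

Required water volume = Δh × A = 1.6 m × 3.54×10^14 m² = 5.656×10^14 m³ = 5.656×10^5 km³.
Ice volume = water volume × ρ_w/ρ_ice = 5.656×10^5 × 1023/903 = 6.41×10^5 km³.

≈ 6.41×10^5 km³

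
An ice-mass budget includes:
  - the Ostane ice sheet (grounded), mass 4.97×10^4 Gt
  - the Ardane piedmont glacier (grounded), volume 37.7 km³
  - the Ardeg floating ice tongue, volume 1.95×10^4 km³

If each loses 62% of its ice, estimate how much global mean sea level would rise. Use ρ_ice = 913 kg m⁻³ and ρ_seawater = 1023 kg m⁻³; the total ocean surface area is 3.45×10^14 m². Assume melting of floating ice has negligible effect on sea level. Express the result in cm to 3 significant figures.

Ostane: 0.62 × 4.97×10^4 Gt = 3.081×10^16 kg; dividing by ρ_w = 1023 kg m⁻³ gives 3.012×10^13 m³ of water.
Ardane: 0.62 × 37.7 km³ × (913/1023) = 20.86 km³ of water.
The Ardeg floating ice tongue is floating and already displaces its own weight of water, so its melt adds essentially nothing to sea level.
Total added water ≈ 3.014×10^13 m³ over 3.45×10^14 m² → Δh = 0.0874 m = 8.74 cm.

≈ 8.74 cm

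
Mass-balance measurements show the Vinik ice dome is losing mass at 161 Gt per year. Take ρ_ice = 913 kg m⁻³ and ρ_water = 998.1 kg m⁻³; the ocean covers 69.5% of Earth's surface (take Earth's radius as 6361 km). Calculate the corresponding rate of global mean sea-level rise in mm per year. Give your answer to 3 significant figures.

≈ 0.456 mm/yr

ρ_w = 998.1 kg m⁻³. Annual water volume added = 161 Gt / ρ_w = 1.610×10^14 kg / 998.1 kg m⁻³ = 1.613×10^11 m³.
Δh per year = 1.613×10^11 / 3.53×10^14 = 4.56×10^-4 m = 0.456 mm.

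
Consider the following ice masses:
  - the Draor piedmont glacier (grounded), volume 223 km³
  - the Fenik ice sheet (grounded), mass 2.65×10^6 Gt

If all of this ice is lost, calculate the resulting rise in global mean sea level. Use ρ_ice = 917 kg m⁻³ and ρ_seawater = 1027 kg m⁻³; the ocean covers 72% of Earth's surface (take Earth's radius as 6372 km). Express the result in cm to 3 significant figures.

Draor: 223 km³ × (917/1027) = 199.1 km³ of water.
Fenik: 2.65×10^6 Gt = 2.650×10^18 kg; dividing by ρ_w = 1027 kg m⁻³ gives 2.580×10^15 m³ of water.
Total added water ≈ 2.581×10^15 m³ over 3.67×10^14 m² → Δh = 7.02 m = 702 cm.

≈ 702 cm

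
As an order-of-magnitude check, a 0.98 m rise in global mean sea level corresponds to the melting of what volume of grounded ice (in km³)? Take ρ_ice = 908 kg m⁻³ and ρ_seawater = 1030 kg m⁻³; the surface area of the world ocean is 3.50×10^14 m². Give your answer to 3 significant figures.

Required water volume = Δh × A = 0.98 m × 3.50×10^14 m² = 3.430×10^14 m³ = 3.430×10^5 km³.
Ice volume = water volume × ρ_w/ρ_ice = 3.430×10^5 × 1030/908 = 3.89×10^5 km³.

≈ 3.89×10^5 km³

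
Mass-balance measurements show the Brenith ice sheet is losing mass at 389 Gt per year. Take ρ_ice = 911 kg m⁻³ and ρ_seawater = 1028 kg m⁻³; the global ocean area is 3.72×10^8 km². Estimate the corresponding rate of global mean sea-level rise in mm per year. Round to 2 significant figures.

ρ_w = 1028 kg m⁻³. Annual water volume added = 389 Gt / ρ_w = 3.890×10^14 kg / 1028 kg m⁻³ = 3.784×10^11 m³.
Δh per year = 3.784×10^11 / 3.72×10^14 = 1.02×10^-3 m = 1.0 mm.

≈ 1.0 mm/yr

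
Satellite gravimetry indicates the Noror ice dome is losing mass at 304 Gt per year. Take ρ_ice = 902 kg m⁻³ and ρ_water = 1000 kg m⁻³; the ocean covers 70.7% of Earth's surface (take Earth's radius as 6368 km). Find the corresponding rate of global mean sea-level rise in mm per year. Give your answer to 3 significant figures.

≈ 0.844 mm/yr

ρ_w = 1000 kg m⁻³. Annual water volume added = 304 Gt / ρ_w = 3.040×10^14 kg / 1000 kg m⁻³ = 3.040×10^11 m³.
Δh per year = 3.040×10^11 / 3.60×10^14 = 8.44×10^-4 m = 0.844 mm.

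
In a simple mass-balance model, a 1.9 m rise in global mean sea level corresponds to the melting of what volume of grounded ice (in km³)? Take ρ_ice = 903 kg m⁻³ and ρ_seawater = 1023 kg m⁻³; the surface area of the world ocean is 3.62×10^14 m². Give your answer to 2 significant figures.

Required water volume = Δh × A = 1.9 m × 3.62×10^14 m² = 6.878×10^14 m³ = 6.878×10^5 km³.
Ice volume = water volume × ρ_w/ρ_ice = 6.878×10^5 × 1023/903 = 7.8×10^5 km³.

≈ 7.8×10^5 km³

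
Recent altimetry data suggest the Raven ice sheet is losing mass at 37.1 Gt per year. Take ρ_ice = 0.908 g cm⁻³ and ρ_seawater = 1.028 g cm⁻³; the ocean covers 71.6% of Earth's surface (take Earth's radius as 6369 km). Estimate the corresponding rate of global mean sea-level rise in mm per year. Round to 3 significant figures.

≈ 0.0989 mm/yr

ρ_w = 1.028 g cm⁻³ = 1028 kg m⁻³. Annual water volume added = 37.1 Gt / ρ_w = 3.710×10^13 kg / 1028 kg m⁻³ = 3.609×10^10 m³.
Δh per year = 3.609×10^10 / 3.65×10^14 = 9.89×10^-5 m = 0.0989 mm.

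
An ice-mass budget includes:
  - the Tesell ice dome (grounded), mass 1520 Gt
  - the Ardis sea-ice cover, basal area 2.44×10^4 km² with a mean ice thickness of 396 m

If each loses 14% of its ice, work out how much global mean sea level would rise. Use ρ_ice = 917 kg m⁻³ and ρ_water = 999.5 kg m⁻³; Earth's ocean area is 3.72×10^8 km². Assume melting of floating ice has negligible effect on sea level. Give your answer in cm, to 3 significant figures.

≈ 0.0572 cm

Tesell: 0.14 × 1520 Gt = 2.128×10^14 kg; dividing by ρ_w = 999.5 kg m⁻³ gives 2.129×10^11 m³ of water.
The Ardis sea-ice cover is floating and already displaces its own weight of water, so its melt adds essentially nothing to sea level.
Total added water ≈ 2.129×10^11 m³ over 3.72×10^14 m² → Δh = 5.72×10^-4 m = 0.0572 cm.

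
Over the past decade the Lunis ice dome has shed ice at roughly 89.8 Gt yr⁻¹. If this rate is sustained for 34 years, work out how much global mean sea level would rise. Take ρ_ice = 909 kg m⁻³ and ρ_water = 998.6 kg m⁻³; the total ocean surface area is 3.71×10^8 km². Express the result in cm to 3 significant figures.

Total mass lost = 89.8 Gt/yr × 34 yr = 3053 Gt = 3.053×10^15 kg.
ρ_w = 998.6 kg m⁻³, so water volume = 3.053×10^15 / 998.6 = 3.057×10^12 m³.
Δh = 3.057×10^12 / 3.71×10^14 = 8.24×10^-3 m = 0.824 cm.

≈ 0.824 cm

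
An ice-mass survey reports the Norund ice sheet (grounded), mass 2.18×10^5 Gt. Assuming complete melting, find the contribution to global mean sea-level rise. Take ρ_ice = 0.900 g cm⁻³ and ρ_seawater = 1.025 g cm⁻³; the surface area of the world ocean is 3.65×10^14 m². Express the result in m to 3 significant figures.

Norund: 2.18×10^5 Gt = 2.180×10^17 kg; dividing by ρ_w = 1.025 g cm⁻³ = 1025 kg m⁻³ gives 2.127×10^14 m³ of water.
Spread over 3.65×10^14 m² of ocean, Δh = 2.127×10^14 / 3.65×10^14 = 0.583 m.

≈ 0.583 m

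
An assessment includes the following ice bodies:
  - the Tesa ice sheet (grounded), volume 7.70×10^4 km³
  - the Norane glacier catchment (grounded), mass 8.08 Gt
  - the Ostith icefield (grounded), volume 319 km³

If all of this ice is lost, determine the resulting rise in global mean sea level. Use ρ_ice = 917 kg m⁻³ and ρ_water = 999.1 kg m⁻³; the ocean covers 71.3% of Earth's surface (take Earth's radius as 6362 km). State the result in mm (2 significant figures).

≈ 200 mm

Tesa: 7.70×10^4 km³ × (917/999.1) = 7.067×10^4 km³ of water.
Norane: 8.08 Gt = 8.080×10^12 kg; dividing by ρ_w = 999.1 kg m⁻³ gives 8.087×10^9 m³ of water.
Ostith: 319 km³ × (917/999.1) = 292.8 km³ of water.
Total added water ≈ 7.097×10^13 m³ over 3.63×10^14 m² → Δh = 0.196 m = 200 mm.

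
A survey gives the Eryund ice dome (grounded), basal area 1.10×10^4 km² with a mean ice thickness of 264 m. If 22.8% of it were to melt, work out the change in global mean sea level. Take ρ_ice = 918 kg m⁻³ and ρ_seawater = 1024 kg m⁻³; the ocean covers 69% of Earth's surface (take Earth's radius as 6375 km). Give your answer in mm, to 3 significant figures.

Eryund: ice volume = 1.10×10^4 km² × 264 m = 2904 km³; 0.228 × 2904 × (918/1024) = 593.6 km³ of water.
Spread over 3.52×10^14 m² of ocean, Δh = 5.936×10^11 / 3.52×10^14 = 1.68×10^-3 m = 1.68 mm.

≈ 1.68 mm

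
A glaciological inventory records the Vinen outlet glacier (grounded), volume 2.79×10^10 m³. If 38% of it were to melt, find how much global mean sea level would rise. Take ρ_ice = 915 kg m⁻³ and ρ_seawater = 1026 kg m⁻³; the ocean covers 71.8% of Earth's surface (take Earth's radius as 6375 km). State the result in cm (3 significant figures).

Vinen: 0.38 × 2.79×10^10 m³ × (915/1026) = 9.455×10^9 m³ of water.
Spread over 3.67×10^14 m² of ocean, Δh = 9.455×10^9 / 3.67×10^14 = 2.58×10^-5 m = 2.58×10^-3 cm.

≈ 2.58×10^-3 cm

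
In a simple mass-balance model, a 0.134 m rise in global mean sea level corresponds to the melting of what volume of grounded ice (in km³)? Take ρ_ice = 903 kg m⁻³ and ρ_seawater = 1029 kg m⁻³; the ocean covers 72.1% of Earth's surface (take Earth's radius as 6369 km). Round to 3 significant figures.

≈ 5.61×10^4 km³

Required water volume = Δh × A = 0.134 m × 3.68×10^14 m² = 4.925×10^13 m³ = 4.925×10^4 km³.
Ice volume = water volume × ρ_w/ρ_ice = 4.925×10^4 × 1029/903 = 5.61×10^4 km³.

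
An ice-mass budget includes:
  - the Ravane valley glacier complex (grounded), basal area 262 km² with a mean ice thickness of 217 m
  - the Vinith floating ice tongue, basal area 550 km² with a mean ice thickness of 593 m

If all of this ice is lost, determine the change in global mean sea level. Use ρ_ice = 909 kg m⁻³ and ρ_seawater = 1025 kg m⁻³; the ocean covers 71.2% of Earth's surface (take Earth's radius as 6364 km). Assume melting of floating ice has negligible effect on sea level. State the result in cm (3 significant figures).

≈ 0.0139 cm

Ravane: ice volume = 262 km² × 217 m = 56.85 km³; 56.85 × (909/1025) = 50.42 km³ of water.
The Vinith floating ice tongue is floating and already displaces its own weight of water, so its melt adds essentially nothing to sea level.
Total added water ≈ 5.042×10^10 m³ over 3.62×10^14 m² → Δh = 1.39×10^-4 m = 0.0139 cm.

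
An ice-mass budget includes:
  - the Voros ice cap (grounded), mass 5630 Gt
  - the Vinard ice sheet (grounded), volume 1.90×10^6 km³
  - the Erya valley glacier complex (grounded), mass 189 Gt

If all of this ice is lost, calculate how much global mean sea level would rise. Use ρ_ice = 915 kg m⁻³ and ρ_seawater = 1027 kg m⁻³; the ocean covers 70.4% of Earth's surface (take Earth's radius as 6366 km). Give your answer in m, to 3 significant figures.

≈ 4.74 m

Voros: 5630 Gt = 5.630×10^15 kg; dividing by ρ_w = 1027 kg m⁻³ gives 5.482×10^12 m³ of water.
Vinard: 1.90×10^6 km³ × (915/1027) = 1.693×10^6 km³ of water.
Erya: 189 Gt = 1.890×10^14 kg; dividing by ρ_w = 1027 kg m⁻³ gives 1.840×10^11 m³ of water.
Total added water ≈ 1.698×10^15 m³ over 3.59×10^14 m² → Δh = 4.74 m.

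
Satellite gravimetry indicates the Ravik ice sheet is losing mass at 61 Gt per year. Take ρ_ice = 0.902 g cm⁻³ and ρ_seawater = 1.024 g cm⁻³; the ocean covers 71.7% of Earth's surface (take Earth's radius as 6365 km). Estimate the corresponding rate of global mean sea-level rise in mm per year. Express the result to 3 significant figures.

ρ_w = 1.024 g cm⁻³ = 1024 kg m⁻³. Annual water volume added = 61 Gt / ρ_w = 6.100×10^13 kg / 1024 kg m⁻³ = 5.957×10^10 m³.
Δh per year = 5.957×10^10 / 3.65×10^14 = 1.63×10^-4 m = 0.163 mm.

≈ 0.163 mm/yr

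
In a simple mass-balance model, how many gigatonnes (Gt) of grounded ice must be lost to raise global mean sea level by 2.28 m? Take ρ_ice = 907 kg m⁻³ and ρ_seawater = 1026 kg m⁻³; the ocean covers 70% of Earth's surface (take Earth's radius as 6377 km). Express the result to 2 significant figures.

≈ 8.4×10^5 Gt

Required water volume = Δh × A = 2.28 m × 3.58×10^14 m² = 8.156×10^14 m³.
ρ_w = 1026 kg m⁻³, so the mass of water = 8.156×10^14 m³ × 1026 kg m⁻³ = 8.368×10^17 kg = 8.4×10^5 Gt (and the same mass of ice, by conservation).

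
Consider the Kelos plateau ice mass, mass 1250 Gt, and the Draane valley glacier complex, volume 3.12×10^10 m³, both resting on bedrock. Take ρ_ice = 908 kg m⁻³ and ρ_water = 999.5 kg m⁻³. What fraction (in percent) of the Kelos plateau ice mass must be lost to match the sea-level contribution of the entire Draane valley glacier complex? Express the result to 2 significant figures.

≈ 2.3 %

Equal sea-level rise means equal mass of meltwater, i.e. equal mass of ice lost.
Ice mass of Draane: 2.833×10^13 kg; ice mass of Kelos: 1.250×10^15 kg.
Fraction required = 2.833×10^13 / 1.250×10^15 = 0.0227 → 2.3 %.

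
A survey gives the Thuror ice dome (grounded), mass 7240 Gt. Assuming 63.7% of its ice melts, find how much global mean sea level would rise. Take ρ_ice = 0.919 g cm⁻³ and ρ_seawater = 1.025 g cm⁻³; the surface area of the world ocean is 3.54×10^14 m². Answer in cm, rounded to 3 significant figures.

Thuror: 0.637 × 7240 Gt = 4.612×10^15 kg; dividing by ρ_w = 1.025 g cm⁻³ = 1025 kg m⁻³ gives 4.499×10^12 m³ of water.
Spread over 3.54×10^14 m² of ocean, Δh = 4.499×10^12 / 3.54×10^14 = 0.0127 m = 1.27 cm.

≈ 1.27 cm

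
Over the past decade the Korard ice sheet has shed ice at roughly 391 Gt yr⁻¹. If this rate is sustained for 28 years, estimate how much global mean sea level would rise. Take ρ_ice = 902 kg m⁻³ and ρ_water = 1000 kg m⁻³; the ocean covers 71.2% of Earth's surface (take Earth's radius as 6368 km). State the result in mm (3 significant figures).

≈ 30.2 mm

Total mass lost = 391 Gt/yr × 28 yr = 1.095×10^4 Gt = 1.095×10^16 kg.
ρ_w = 1000 kg m⁻³, so water volume = 1.095×10^16 / 1000 = 1.095×10^13 m³.
Δh = 1.095×10^13 / 3.63×10^14 = 0.0302 m = 30.2 mm.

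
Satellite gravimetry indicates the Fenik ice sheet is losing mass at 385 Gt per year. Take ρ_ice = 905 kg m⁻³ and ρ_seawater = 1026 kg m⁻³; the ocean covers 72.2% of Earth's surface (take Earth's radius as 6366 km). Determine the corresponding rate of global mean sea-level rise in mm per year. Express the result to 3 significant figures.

ρ_w = 1026 kg m⁻³. Annual water volume added = 385 Gt / ρ_w = 3.850×10^14 kg / 1026 kg m⁻³ = 3.752×10^11 m³.
Δh per year = 3.752×10^11 / 3.68×10^14 = 1.02×10^-3 m = 1.02 mm.

≈ 1.02 mm/yr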